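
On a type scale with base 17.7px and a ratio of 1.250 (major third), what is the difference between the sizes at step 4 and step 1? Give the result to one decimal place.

Step 1: 17.7 × 1.250 = 22.125px
Step 4: 17.7 × 1.250⁴ = 43.213px
Difference: 43.213 − 22.125 = 21.088px

21.1px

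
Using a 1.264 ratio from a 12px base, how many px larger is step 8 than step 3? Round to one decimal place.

54.0px

Step 3: 12.0 × 1.264³ = 24.234px
Step 8: 12.0 × 1.264⁸ = 78.191px
Difference: 78.191 − 24.234 = 53.957px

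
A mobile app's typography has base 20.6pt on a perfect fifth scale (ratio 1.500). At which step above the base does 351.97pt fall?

1.500ⁿ = 351.97 / 20.6 = 17.0859
n = ln(17.0859) / ln(1.500) = 2.8383 / 0.4055 ≈ 7.00

7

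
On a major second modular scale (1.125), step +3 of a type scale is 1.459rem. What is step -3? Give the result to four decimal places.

1.459 ÷ 1.125⁶ = 1.459 ÷ 2.02729 ≈ 0.7197

0.7197rem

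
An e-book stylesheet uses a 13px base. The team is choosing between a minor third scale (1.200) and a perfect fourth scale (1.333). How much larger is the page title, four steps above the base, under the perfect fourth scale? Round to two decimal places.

Minor third: 13.0 × 1.200⁴ = 26.9568px
Perfect fourth: 13.0 × 1.333⁴ = 41.0453px
Difference: 41.0453 − 26.9568 = 14.0885px

14.09px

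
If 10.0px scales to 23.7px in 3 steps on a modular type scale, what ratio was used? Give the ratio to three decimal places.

1.333

r³ = 23.7 / 10.0, so r = (23.7/10.0)^(1/3).
r = 2.3700^(1/3) ≈ 1.3333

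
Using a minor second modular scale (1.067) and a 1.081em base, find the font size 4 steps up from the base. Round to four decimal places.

1.4011em

1.081 × 1.067⁴ = 1.081 × 1.29616 ≈ 1.4011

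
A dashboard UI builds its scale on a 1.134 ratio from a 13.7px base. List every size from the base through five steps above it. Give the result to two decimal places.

13.70px, 15.54px, 17.62px, 19.98px, 22.66px, 25.69px

Step 0: 13.7px
Step 1: 13.7 × 1.134 = 15.54
Step 2: 13.7 × 1.134² = 17.62
Step 3: 13.7 × 1.134³ = 19.98
Step 4: 13.7 × 1.134⁴ = 22.66
Step 5: 13.7 × 1.134⁵ = 25.69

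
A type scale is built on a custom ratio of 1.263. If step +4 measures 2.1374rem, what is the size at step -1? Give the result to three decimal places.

0.665rem

2.1374 ÷ 1.263⁵ = 2.1374 ÷ 3.21378 ≈ 0.665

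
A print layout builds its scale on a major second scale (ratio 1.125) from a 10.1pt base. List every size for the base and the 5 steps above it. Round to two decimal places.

Step 0: 10.1pt
Step 1: 10.1 × 1.125 = 11.36
Step 2: 10.1 × 1.125² = 12.78
Step 3: 10.1 × 1.125³ = 14.38
Step 4: 10.1 × 1.125⁴ = 16.18
Step 5: 10.1 × 1.125⁵ = 18.20

10.10pt, 11.36pt, 12.78pt, 14.38pt, 16.18pt, 18.20pt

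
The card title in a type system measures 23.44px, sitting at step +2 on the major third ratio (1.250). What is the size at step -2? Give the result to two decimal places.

9.60px

The gap is -2 − (2) = -4 steps, so the factor is 1.250^-4.
23.44 ÷ 1.250⁴ = 23.44 ÷ 2.44141 ≈ 9.601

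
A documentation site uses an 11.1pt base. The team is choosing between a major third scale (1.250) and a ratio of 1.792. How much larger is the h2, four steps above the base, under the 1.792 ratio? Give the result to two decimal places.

Major third: 11.1 × 1.250⁴ = 27.0996pt
At 1.792: 11.1 × 1.792⁴ = 114.4656pt
Difference: 114.4656 − 27.0996 = 87.3660pt

87.37pt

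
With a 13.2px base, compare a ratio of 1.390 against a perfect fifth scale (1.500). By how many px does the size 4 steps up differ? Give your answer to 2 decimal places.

At 1.390: 13.2 × 1.390⁴ = 49.2757px
Perfect fifth: 13.2 × 1.500⁴ = 66.8250px
Difference: 66.8250 − 49.2757 = 17.5493px

17.55px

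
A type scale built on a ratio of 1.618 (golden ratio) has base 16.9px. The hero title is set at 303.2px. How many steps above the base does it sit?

1.618ⁿ = 303.2 / 16.9 = 17.9408
n = ln(17.9408) / ln(1.618) = 2.8871 / 0.4812 ≈ 6.00

6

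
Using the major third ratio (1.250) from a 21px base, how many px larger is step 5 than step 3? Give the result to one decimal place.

Step 3: 21.0 × 1.250³ = 41.016px
Step 5: 21.0 × 1.250⁵ = 64.087px
Difference: 64.087 − 41.016 = 23.071px

23.1px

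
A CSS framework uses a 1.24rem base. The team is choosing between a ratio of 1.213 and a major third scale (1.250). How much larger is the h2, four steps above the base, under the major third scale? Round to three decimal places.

0.343rem

At 1.213: 1.24 × 1.213⁴ = 2.68451rem
Major third: 1.24 × 1.250⁴ = 3.02734rem
Difference: 3.02734 − 2.68451 = 0.34283rem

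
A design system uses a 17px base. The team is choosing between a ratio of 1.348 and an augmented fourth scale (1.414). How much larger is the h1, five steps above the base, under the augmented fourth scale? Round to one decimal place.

20.4px

At 1.348: 17.0 × 1.348⁵ = 75.666px
Augmented fourth: 17.0 × 1.414⁵ = 96.094px
Difference: 96.094 − 75.666 = 20.428px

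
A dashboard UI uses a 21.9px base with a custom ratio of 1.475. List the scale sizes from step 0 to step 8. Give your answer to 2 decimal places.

Step 0: 21.9px
Step 1: 21.9 × 1.475 = 32.30
Step 2: 21.9 × 1.475² = 47.65
Step 3: 21.9 × 1.475³ = 70.28
Step 4: 21.9 × 1.475⁴ = 103.66
Step 5: 21.9 × 1.475⁵ = 152.90
Step 6: 21.9 × 1.475⁶ = 225.53
Step 7: 21.9 × 1.475⁷ = 332.65
Step 8: 21.9 × 1.475⁸ = 490.66

21.90px, 32.30px, 47.65px, 70.28px, 103.66px, 152.90px, 225.53px, 332.65px, 490.66px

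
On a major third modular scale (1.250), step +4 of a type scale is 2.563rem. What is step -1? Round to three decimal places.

2.563 ÷ 1.250⁵ = 2.563 ÷ 3.05176 ≈ 0.840

0.840rem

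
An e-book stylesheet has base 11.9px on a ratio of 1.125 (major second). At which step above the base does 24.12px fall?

1.125ⁿ = 24.12 / 11.9 = 2.0269
n = ln(2.0269) / ln(1.125) = 0.7065 / 0.1178 ≈ 6.00

6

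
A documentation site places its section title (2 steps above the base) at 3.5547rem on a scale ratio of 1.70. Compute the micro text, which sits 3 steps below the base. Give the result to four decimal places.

0.2504rem

3.5547 ÷ 1.70⁵ = 3.5547 ÷ 14.19857 ≈ 0.2504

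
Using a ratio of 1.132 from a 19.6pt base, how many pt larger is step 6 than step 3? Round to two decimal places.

12.81pt

Step 3: 19.6 × 1.132³ = 28.4312pt
Step 6: 19.6 × 1.132⁶ = 41.2415pt
Difference: 41.2415 − 28.4312 = 12.8103pt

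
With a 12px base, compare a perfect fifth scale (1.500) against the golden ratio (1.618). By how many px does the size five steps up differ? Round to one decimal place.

41.9px

Perfect fifth: 12.0 × 1.500⁵ = 91.125px
Golden ratio: 12.0 × 1.618⁵ = 133.068px
Difference: 133.068 − 91.125 = 41.943px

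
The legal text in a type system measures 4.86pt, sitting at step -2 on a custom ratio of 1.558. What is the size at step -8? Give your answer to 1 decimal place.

4.86 ÷ 1.558⁶ = 4.86 ÷ 14.30226 ≈ 0.340

0.3pt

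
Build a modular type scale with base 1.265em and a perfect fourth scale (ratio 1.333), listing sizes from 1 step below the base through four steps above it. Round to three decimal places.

Step -1: 1.265 ÷ 1.333 = 0.949
Step 0: 1.265em
Step 1: 1.265 × 1.333 = 1.686
Step 2: 1.265 × 1.333² = 2.248
Step 3: 1.265 × 1.333³ = 2.996
Step 4: 1.265 × 1.333⁴ = 3.994

0.949em, 1.265em, 1.686em, 2.248em, 2.996em, 3.994em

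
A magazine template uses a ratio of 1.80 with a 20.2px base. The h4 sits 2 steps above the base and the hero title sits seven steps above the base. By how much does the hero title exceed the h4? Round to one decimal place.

1171.2px

Step 2: 20.2 × 1.80² = 65.448px
Step 7: 20.2 × 1.80⁷ = 1236.684px
Difference: 1236.684 − 65.448 = 1171.236px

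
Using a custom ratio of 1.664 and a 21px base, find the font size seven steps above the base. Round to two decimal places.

Every step multiplies by the scale ratio.
21.0 × 1.664⁷ = 21.0 × 35.32427 ≈ 741.81

741.81px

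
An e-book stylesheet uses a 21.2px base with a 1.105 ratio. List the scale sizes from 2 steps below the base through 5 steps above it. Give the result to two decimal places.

17.36px, 19.19px, 21.20px, 23.43px, 25.89px, 28.60px, 31.61px, 34.93px

Step -2: 21.2 ÷ 1.105² = 17.36
Step -1: 21.2 ÷ 1.105 = 19.19
Step 0: 21.2px
Step 1: 21.2 × 1.105 = 23.43
Step 2: 21.2 × 1.105² = 25.89
Step 3: 21.2 × 1.105³ = 28.60
Step 4: 21.2 × 1.105⁴ = 31.61
Step 5: 21.2 × 1.105⁵ = 34.93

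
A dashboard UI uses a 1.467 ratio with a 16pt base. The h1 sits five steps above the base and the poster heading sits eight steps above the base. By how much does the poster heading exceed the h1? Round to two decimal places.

Step 5: 16.0 × 1.467⁵ = 108.7103pt
Step 8: 16.0 × 1.467⁸ = 343.2108pt
Difference: 343.2108 − 108.7103 = 234.5005pt

234.50pt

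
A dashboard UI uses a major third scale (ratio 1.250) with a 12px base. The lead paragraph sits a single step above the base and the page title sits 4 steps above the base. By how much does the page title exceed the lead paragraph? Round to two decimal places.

Step 1: 12.0 × 1.250 = 15.0000px
Step 4: 12.0 × 1.250⁴ = 29.2969px
Difference: 29.2969 − 15.0000 = 14.2969px

14.30px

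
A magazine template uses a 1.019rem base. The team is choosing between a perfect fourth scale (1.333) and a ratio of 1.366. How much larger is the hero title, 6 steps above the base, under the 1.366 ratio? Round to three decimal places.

0.903rem

Perfect fourth: 1.019 × 1.333⁶ = 5.71683rem
At 1.366: 1.019 × 1.366⁶ = 6.62031rem
Difference: 6.62031 − 5.71683 = 0.90348rem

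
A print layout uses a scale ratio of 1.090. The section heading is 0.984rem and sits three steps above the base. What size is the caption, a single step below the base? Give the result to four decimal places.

Moving from step +3 to step -1 is 4 steps down, so divide by r⁴.
0.984 ÷ 1.090⁴ = 0.984 ÷ 1.41158 ≈ 0.6971

0.6971rem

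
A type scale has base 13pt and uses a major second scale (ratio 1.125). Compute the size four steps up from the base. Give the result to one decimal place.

20.8pt

Every step multiplies by the scale ratio.
13.0 × 1.125⁴ = 13.0 × 1.60181 ≈ 20.82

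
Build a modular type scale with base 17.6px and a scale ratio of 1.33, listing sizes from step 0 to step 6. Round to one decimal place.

17.6px, 23.4px, 31.1px, 41.4px, 55.1px, 73.2px, 97.4px

Step 0: 17.6px
Step 1: 17.6 × 1.33 = 23.4
Step 2: 17.6 × 1.33² = 31.1
Step 3: 17.6 × 1.33³ = 41.4
Step 4: 17.6 × 1.33⁴ = 55.1
Step 5: 17.6 × 1.33⁵ = 73.2
Step 6: 17.6 × 1.33⁶ = 97.4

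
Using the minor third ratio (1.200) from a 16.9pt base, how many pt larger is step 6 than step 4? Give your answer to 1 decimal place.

15.4pt

Step 4: 16.9 × 1.200⁴ = 35.044pt
Step 6: 16.9 × 1.200⁶ = 50.463pt
Difference: 50.463 − 35.044 = 15.419pt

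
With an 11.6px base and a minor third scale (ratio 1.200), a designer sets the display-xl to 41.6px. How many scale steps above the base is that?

7

1.200ⁿ = 41.6 / 11.6 = 3.5862
n = ln(3.5862) / ln(1.200) = 1.2771 / 0.1823 ≈ 7.00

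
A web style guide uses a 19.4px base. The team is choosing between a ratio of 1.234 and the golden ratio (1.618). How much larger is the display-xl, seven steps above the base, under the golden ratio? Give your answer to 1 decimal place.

At 1.234: 19.4 × 1.234⁷ = 84.529px
Golden ratio: 19.4 × 1.618⁷ = 563.185px
Difference: 563.185 − 84.529 = 478.656px

478.7px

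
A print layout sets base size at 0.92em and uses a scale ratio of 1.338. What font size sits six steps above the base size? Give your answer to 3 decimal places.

5.279em

A modular type scale is a geometric sequence: sizeₙ = base × rⁿ.
0.92 × 1.338⁶ = 0.92 × 5.73768 ≈ 5.279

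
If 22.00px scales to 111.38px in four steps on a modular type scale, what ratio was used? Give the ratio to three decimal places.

1.500

The ratio satisfies 22.00 × r⁴ = 111.38, so r = (111.38 / 22.00)^(1/4).
r = 5.0627^(1/4) ≈ 1.5000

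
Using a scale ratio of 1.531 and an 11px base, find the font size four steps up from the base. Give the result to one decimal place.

60.4px

11.0 × 1.531⁴ = 11.0 × 5.49415 ≈ 60.44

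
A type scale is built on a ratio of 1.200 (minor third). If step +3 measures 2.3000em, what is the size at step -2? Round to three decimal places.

2.3000 ÷ 1.200⁵ = 2.3000 ÷ 2.48832 ≈ 0.924

0.924em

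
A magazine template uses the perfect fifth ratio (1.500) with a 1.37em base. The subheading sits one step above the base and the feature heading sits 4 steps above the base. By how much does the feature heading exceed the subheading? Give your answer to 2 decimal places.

4.88em

Step 1: 1.37 × 1.500 = 2.0550em
Step 4: 1.37 × 1.500⁴ = 6.9356em
Difference: 6.9356 − 2.0550 = 4.8806em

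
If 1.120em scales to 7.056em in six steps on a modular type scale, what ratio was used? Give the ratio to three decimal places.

1.359

The ratio satisfies 1.120 × r⁶ = 7.056, so r = (7.056 / 1.120)^(1/6).
r = 6.3000^(1/6) ≈ 1.3590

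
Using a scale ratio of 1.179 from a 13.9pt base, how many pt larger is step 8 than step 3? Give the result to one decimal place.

Step 3: 13.9 × 1.179³ = 22.780pt
Step 8: 13.9 × 1.179⁸ = 51.895pt
Difference: 51.895 − 22.780 = 29.115pt

29.1pt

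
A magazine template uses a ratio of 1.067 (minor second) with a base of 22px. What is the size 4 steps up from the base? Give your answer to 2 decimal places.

Every step multiplies by the scale ratio.
22.0 × 1.067⁴ = 22.0 × 1.29616 ≈ 28.52

28.52px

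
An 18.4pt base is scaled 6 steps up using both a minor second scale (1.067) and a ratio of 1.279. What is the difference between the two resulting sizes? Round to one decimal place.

Minor second: 18.4 × 1.067⁶ = 27.152pt
At 1.279: 18.4 × 1.279⁶ = 80.545pt
Difference: 80.545 − 27.152 = 53.393pt

53.4pt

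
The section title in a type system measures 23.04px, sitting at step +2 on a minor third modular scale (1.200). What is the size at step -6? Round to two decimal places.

5.36px

The gap is -6 − (2) = -8 steps, so the factor is 1.200^-8.
23.04 ÷ 1.200⁸ = 23.04 ÷ 4.29982 ≈ 5.358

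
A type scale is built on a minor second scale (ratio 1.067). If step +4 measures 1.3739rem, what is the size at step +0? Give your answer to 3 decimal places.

1.3739 ÷ 1.067⁴ = 1.3739 ÷ 1.29616 ≈ 1.060

1.060rem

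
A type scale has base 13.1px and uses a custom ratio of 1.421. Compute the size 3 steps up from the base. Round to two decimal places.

37.59px

A modular type scale is a geometric sequence: sizeₙ = base × rⁿ.
13.1 × 1.421³ = 13.1 × 2.86934 ≈ 37.59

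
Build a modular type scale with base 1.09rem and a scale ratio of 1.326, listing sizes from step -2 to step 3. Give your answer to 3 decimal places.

0.620rem, 0.822rem, 1.090rem, 1.445rem, 1.917rem, 2.541rem

Step -2: 1.09 ÷ 1.326² = 0.620
Step -1: 1.09 ÷ 1.326 = 0.822
Step 0: 1.09rem
Step 1: 1.09 × 1.326 = 1.445
Step 2: 1.09 × 1.326² = 1.917
Step 3: 1.09 × 1.326³ = 2.541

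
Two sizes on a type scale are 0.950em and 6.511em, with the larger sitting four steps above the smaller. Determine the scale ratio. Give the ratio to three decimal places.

1.618

r⁴ = 6.511 / 0.950, so r = (6.511/0.950)^(1/4).
r = 6.8537^(1/4) ≈ 1.6180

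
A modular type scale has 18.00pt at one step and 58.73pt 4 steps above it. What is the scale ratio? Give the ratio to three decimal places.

1.344

The ratio satisfies 18.00 × r⁴ = 58.73, so r = (58.73 / 18.00)^(1/4).
r = 3.2628^(1/4) ≈ 1.3440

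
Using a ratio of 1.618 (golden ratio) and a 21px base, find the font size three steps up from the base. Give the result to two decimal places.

Each step on a modular scale multiplies by the ratio, so the size n steps from the base is base × ratioⁿ.
21.0 × 1.618³ = 21.0 × 4.23580 ≈ 88.95

88.95px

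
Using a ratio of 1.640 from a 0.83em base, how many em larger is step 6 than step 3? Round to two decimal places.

Step 3: 0.83 × 1.640³ = 3.6611em
Step 6: 0.83 × 1.640⁶ = 16.1488em
Difference: 16.1488 − 3.6611 = 12.4877em

12.49em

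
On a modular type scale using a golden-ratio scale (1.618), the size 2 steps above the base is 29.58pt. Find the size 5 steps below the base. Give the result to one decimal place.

Moving from step +2 to step -5 is 7 steps down, so divide by r⁷.
29.58 ÷ 1.618⁷ = 29.58 ÷ 29.03017 ≈ 1.019

1.0pt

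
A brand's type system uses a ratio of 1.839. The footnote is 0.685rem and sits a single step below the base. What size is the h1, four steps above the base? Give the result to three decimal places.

0.685 × 1.839⁵ = 0.685 × 21.03336 ≈ 14.408

14.408rem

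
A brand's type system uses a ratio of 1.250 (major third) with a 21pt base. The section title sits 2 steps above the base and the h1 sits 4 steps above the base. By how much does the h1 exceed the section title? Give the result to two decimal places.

18.46pt

Step 2: 21.0 × 1.250² = 32.8125pt
Step 4: 21.0 × 1.250⁴ = 51.2695pt
Difference: 51.2695 − 32.8125 = 18.4570pt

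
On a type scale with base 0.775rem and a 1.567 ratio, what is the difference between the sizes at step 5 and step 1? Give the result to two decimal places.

6.11rem

Step 1: 0.775 × 1.567 = 1.2144rem
Step 5: 0.775 × 1.567⁵ = 7.3223rem
Difference: 7.3223 − 1.2144 = 6.1079rem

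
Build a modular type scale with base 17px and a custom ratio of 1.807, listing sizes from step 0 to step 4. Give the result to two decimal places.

Step 0: 17px
Step 1: 17.0 × 1.807 = 30.72
Step 2: 17.0 × 1.807² = 55.51
Step 3: 17.0 × 1.807³ = 100.31
Step 4: 17.0 × 1.807⁴ = 181.25

17.00px, 30.72px, 55.51px, 100.31px, 181.25px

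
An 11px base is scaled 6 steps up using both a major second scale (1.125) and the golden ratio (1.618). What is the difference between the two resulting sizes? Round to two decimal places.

175.06px

Major second: 11.0 × 1.125⁶ = 22.3002px
Golden ratio: 11.0 × 1.618⁶ = 197.3621px
Difference: 197.3621 − 22.3002 = 175.0619px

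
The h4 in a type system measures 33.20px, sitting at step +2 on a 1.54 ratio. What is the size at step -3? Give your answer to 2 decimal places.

3.83px

33.20 ÷ 1.54⁵ = 33.20 ÷ 8.66171 ≈ 3.833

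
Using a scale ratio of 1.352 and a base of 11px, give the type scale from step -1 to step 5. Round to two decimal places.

8.14px, 11.00px, 14.87px, 20.11px, 27.18px, 36.75px, 49.69px

Step -1: 11.0 ÷ 1.352 = 8.14
Step 0: 11px
Step 1: 11.0 × 1.352 = 14.87
Step 2: 11.0 × 1.352² = 20.11
Step 3: 11.0 × 1.352³ = 27.18
Step 4: 11.0 × 1.352⁴ = 36.75
Step 5: 11.0 × 1.352⁵ = 49.69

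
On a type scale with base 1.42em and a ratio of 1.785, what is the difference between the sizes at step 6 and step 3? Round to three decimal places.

Step 3: 1.42 × 1.785³ = 8.07612em
Step 6: 1.42 × 1.785⁶ = 45.93224em
Difference: 45.93224 − 8.07612 = 37.85612em

37.856em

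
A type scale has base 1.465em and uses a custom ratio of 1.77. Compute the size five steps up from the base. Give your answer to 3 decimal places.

25.451em

Every step multiplies by the scale ratio.
1.465 × 1.77⁵ = 1.465 × 17.37266 ≈ 25.451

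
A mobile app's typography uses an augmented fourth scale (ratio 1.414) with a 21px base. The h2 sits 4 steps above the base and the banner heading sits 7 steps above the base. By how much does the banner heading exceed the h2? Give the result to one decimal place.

Step 4: 21.0 × 1.414⁴ = 83.949px
Step 7: 21.0 × 1.414⁷ = 237.337px
Difference: 237.337 − 83.949 = 153.388px

153.4px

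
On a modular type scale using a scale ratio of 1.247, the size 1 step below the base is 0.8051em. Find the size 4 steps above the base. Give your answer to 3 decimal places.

The gap is 4 − (-1) = 5 steps, so the factor is 1.247^5.
0.8051 × 1.247⁵ = 0.8051 × 3.01531 ≈ 2.428

2.428em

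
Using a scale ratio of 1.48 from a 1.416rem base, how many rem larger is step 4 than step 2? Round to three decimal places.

Step 2: 1.416 × 1.48² = 3.10161rem
Step 4: 1.416 × 1.48⁴ = 6.79376rem
Difference: 6.79376 − 3.10161 = 3.69215rem

3.692rem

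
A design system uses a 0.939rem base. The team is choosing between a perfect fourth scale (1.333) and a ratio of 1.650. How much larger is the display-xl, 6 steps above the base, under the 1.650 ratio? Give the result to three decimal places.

13.680rem

Perfect fourth: 0.939 × 1.333⁶ = 5.26801rem
At 1.650: 0.939 × 1.650⁶ = 18.94826rem
Difference: 18.94826 − 5.26801 = 13.68025rem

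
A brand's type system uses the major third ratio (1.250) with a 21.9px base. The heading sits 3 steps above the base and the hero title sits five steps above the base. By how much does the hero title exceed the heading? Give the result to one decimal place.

24.1px

Step 3: 21.9 × 1.250³ = 42.773px
Step 5: 21.9 × 1.250⁵ = 66.833px
Difference: 66.833 − 42.773 = 24.060px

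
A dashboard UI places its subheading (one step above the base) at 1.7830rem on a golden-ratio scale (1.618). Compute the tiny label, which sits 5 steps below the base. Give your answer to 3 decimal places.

0.099rem

1.7830 ÷ 1.618⁶ = 1.7830 ÷ 17.94201 ≈ 0.099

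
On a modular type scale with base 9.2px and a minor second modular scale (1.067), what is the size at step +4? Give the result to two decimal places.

9.2 × 1.067⁴ = 9.2 × 1.29616 ≈ 11.92

11.92px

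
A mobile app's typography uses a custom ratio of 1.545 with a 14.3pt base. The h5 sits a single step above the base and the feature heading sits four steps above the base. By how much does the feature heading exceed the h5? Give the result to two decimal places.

59.39pt

Step 1: 14.3 × 1.545 = 22.0935pt
Step 4: 14.3 × 1.545⁴ = 81.4798pt
Difference: 81.4798 − 22.0935 = 59.3863pt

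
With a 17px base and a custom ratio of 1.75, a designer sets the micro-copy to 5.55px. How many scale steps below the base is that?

1.75ⁿ = 17 / 5.55 = 3.0631
n = ln(3.0631) / ln(1.75) = 1.1194 / 0.5596 ≈ 2.00

2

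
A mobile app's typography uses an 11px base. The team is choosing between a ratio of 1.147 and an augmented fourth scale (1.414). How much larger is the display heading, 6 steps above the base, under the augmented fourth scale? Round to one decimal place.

62.9px

At 1.147: 11.0 × 1.147⁶ = 25.048px
Augmented fourth: 11.0 × 1.414⁶ = 87.920px
Difference: 87.920 − 25.048 = 62.872px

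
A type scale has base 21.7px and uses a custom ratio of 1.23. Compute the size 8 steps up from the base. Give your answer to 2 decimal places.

113.68px

21.7 × 1.23⁸ = 21.7 × 5.23891 ≈ 113.68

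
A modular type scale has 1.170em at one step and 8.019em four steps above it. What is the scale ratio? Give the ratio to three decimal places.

The ratio satisfies 1.170 × r⁴ = 8.019, so r = (8.019 / 1.170)^(1/4).
r = 6.8538^(1/4) ≈ 1.6180

1.618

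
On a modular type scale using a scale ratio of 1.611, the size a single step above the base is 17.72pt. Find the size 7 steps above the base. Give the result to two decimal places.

309.77pt

The gap is 7 − (1) = 6 steps, so the factor is 1.611^6.
17.72 × 1.611⁶ = 17.72 × 17.48128 ≈ 309.768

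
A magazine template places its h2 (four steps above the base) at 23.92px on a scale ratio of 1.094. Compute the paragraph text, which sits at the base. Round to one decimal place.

23.92 ÷ 1.094⁴ = 23.92 ÷ 1.43242 ≈ 16.699

16.7px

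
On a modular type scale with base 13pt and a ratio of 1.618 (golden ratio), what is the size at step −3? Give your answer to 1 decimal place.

3.1pt

A modular type scale is a geometric sequence: sizeₙ = base × rⁿ.
13.0 ÷ 1.618³ = 13.0 ÷ 4.23580 ≈ 3.07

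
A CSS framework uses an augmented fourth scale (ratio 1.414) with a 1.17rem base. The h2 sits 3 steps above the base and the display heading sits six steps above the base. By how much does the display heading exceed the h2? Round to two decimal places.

Step 3: 1.17 × 1.414³ = 3.3078rem
Step 6: 1.17 × 1.414⁶ = 9.3515rem
Difference: 9.3515 − 3.3078 = 6.0437rem

6.04rem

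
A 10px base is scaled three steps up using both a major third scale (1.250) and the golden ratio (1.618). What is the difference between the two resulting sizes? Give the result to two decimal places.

22.83px

Major third: 10.0 × 1.250³ = 19.5312px
Golden ratio: 10.0 × 1.618³ = 42.3580px
Difference: 42.3580 − 19.5312 = 22.8268px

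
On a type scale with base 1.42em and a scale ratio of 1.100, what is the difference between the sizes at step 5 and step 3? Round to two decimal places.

0.40em

Step 3: 1.42 × 1.100³ = 1.8900em
Step 5: 1.42 × 1.100⁵ = 2.2869em
Difference: 2.2869 − 1.8900 = 0.3969em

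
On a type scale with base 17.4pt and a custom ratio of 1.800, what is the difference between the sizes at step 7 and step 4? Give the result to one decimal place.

Step 4: 17.4 × 1.800⁴ = 182.658pt
Step 7: 17.4 × 1.800⁷ = 1065.263pt
Difference: 1065.263 − 182.658 = 882.605pt

882.6pt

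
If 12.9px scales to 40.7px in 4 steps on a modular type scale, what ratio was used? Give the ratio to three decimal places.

1.333

The ratio satisfies 12.9 × r⁴ = 40.7, so r = (40.7 / 12.9)^(1/4).
r = 3.1550^(1/4) ≈ 1.3328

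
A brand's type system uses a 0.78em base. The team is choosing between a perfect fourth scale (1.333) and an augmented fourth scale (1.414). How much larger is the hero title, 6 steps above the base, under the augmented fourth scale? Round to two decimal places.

1.86em

Perfect fourth: 0.78 × 1.333⁶ = 4.3760em
Augmented fourth: 0.78 × 1.414⁶ = 6.2343em
Difference: 6.2343 − 4.3760 = 1.8583em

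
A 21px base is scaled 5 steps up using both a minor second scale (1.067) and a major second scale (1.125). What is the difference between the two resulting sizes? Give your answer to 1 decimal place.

Minor second: 21.0 × 1.067⁵ = 29.043px
Major second: 21.0 × 1.125⁵ = 37.843px
Difference: 37.843 − 29.043 = 8.800px

8.8px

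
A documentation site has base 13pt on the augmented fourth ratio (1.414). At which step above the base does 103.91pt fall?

6

1.414ⁿ = 103.91 / 13 = 7.9931
n = ln(7.9931) / ln(1.414) = 2.0786 / 0.3464 ≈ 6.00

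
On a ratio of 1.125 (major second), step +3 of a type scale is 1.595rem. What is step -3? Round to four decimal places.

1.595 ÷ 1.125⁶ = 1.595 ÷ 2.02729 ≈ 0.7868

0.7868rem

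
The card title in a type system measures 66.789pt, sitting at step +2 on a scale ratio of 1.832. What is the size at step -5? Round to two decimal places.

66.789 ÷ 1.832⁷ = 66.789 ÷ 69.25933 ≈ 0.964

0.96pt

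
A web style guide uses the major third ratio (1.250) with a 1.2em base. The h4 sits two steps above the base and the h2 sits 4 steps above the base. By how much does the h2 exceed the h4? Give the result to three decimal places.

1.055em

Step 2: 1.2 × 1.250² = 1.87500em
Step 4: 1.2 × 1.250⁴ = 2.92969em
Difference: 2.92969 − 1.87500 = 1.05469em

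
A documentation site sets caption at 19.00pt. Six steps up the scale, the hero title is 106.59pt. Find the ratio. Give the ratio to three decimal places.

1.333

The ratio satisfies 19.00 × r⁶ = 106.59, so r = (106.59 / 19.00)^(1/6).
r = 5.6100^(1/6) ≈ 1.3330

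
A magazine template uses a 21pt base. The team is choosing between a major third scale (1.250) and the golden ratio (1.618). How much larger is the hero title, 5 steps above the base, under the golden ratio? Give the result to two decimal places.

168.78pt

Major third: 21.0 × 1.250⁵ = 64.0869pt
Golden ratio: 21.0 × 1.618⁵ = 232.8691pt
Difference: 232.8691 − 64.0869 = 168.7822pt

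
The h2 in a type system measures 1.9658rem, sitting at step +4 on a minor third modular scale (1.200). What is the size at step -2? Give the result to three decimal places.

0.658rem

1.9658 ÷ 1.200⁶ = 1.9658 ÷ 2.98598 ≈ 0.658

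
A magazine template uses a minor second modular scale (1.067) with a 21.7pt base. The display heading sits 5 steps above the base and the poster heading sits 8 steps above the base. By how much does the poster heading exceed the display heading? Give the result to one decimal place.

6.4pt

Step 5: 21.7 × 1.067⁵ = 30.011pt
Step 8: 21.7 × 1.067⁸ = 36.457pt
Difference: 36.457 − 30.011 = 6.446pt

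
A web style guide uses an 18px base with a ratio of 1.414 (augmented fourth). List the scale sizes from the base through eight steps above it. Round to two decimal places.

Step 0: 18px
Step 1: 18.0 × 1.414 = 25.45
Step 2: 18.0 × 1.414² = 35.99
Step 3: 18.0 × 1.414³ = 50.89
Step 4: 18.0 × 1.414⁴ = 71.96
Step 5: 18.0 × 1.414⁵ = 101.75
Step 6: 18.0 × 1.414⁶ = 143.87
Step 7: 18.0 × 1.414⁷ = 203.43
Step 8: 18.0 × 1.414⁸ = 287.65

18.00px, 25.45px, 35.99px, 50.89px, 71.96px, 101.75px, 143.87px, 203.43px, 287.65px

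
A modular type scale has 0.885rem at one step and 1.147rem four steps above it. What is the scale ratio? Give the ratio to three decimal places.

The ratio satisfies 0.885 × r⁴ = 1.147, so r = (1.147 / 0.885)^(1/4).
r = 1.2960^(1/4) ≈ 1.0670

1.067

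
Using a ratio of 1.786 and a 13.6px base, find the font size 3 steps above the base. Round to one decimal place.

Every step multiplies by the scale ratio.
13.6 × 1.786³ = 13.6 × 5.69698 ≈ 77.48

77.5px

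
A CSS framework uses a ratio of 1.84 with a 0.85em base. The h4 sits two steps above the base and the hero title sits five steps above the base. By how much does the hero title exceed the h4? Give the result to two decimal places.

15.05em

Step 2: 0.85 × 1.84² = 2.8778em
Step 5: 0.85 × 1.84⁵ = 17.9270em
Difference: 17.9270 − 2.8778 = 15.0492em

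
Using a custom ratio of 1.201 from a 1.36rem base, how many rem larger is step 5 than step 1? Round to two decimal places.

1.76rem

Step 1: 1.36 × 1.201 = 1.6334rem
Step 5: 1.36 × 1.201⁵ = 3.3982rem
Difference: 3.3982 − 1.6334 = 1.7648rem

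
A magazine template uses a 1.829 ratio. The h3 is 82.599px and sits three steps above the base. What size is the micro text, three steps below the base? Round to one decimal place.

Moving from step +3 to step -3 is 6 steps down, so divide by r⁶.
82.599 ÷ 1.829⁶ = 82.599 ÷ 37.43538 ≈ 2.206

2.2px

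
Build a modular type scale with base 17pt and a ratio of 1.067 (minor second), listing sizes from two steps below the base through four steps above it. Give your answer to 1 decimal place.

Step -2: 17.0 ÷ 1.067² = 14.9
Step -1: 17.0 ÷ 1.067 = 15.9
Step 0: 17pt
Step 1: 17.0 × 1.067 = 18.1
Step 2: 17.0 × 1.067² = 19.4
Step 3: 17.0 × 1.067³ = 20.7
Step 4: 17.0 × 1.067⁴ = 22.0

14.9pt, 15.9pt, 17.0pt, 18.1pt, 19.4pt, 20.7pt, 22.0pt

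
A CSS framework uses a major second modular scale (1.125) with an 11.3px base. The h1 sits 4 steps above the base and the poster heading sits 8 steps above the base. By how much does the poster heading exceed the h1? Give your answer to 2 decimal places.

10.89px

Step 4: 11.3 × 1.125⁴ = 18.1004px
Step 8: 11.3 × 1.125⁸ = 28.9934px
Difference: 28.9934 − 18.1004 = 10.8930px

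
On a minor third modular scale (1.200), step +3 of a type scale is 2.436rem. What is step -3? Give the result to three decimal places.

The gap is -3 − (3) = -6 steps, so the factor is 1.200^-6.
2.436 ÷ 1.200⁶ = 2.436 ÷ 2.98598 ≈ 0.816

0.816rem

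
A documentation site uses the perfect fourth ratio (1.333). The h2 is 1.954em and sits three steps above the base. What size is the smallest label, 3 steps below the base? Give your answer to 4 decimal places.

1.954 ÷ 1.333⁶ = 1.954 ÷ 5.61023 ≈ 0.3483

0.3483em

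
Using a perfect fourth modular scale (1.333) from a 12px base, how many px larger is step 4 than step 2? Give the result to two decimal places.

Step 2: 12.0 × 1.333² = 21.3227px
Step 4: 12.0 × 1.333⁴ = 37.8880px
Difference: 37.8880 − 21.3227 = 16.5653px

16.57px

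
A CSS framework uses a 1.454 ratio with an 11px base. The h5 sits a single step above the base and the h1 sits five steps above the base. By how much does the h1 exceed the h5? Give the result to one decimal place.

55.5px

Step 1: 11.0 × 1.454 = 15.994px
Step 5: 11.0 × 1.454⁵ = 71.485px
Difference: 71.485 − 15.994 = 55.491px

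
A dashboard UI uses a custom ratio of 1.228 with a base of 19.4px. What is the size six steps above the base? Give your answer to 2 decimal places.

Each step on a modular scale multiplies by the ratio, so the size n steps from the base is base × ratioⁿ.
19.4 × 1.228⁶ = 19.4 × 3.42918 ≈ 66.53

66.53px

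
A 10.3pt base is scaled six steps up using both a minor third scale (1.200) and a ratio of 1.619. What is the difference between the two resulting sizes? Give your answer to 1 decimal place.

154.7pt

Minor third: 10.3 × 1.200⁶ = 30.756pt
At 1.619: 10.3 × 1.619⁶ = 185.489pt
Difference: 185.489 − 30.756 = 154.733pt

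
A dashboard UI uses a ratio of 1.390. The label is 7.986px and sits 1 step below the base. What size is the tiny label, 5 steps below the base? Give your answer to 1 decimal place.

2.1px

7.986 ÷ 1.390⁴ = 7.986 ÷ 3.73301 ≈ 2.139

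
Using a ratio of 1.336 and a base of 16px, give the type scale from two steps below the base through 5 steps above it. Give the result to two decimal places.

8.96px, 11.98px, 16.00px, 21.38px, 28.56px, 38.15px, 50.97px, 68.10px

Step -2: 16.0 ÷ 1.336² = 8.96
Step -1: 16.0 ÷ 1.336 = 11.98
Step 0: 16px
Step 1: 16.0 × 1.336 = 21.38
Step 2: 16.0 × 1.336² = 28.56
Step 3: 16.0 × 1.336³ = 38.15
Step 4: 16.0 × 1.336⁴ = 50.97
Step 5: 16.0 × 1.336⁵ = 68.10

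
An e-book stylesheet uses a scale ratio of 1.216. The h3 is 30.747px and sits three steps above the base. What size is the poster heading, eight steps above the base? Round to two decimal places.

81.75px

30.747 × 1.216⁵ = 30.747 × 2.65869 ≈ 81.747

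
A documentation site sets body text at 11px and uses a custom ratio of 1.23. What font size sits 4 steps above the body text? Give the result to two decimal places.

25.18px

A modular type scale is a geometric sequence: sizeₙ = base × rⁿ.
11.0 × 1.23⁴ = 11.0 × 2.28887 ≈ 25.18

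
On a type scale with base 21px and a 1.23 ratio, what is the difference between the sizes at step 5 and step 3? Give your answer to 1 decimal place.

Step 3: 21.0 × 1.23³ = 39.078px
Step 5: 21.0 × 1.23⁵ = 59.121px
Difference: 59.121 − 39.078 = 20.043px

20.0px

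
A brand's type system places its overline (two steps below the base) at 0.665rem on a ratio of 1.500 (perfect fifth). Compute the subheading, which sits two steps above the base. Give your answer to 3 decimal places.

3.367rem

The gap is 2 − (-2) = 4 steps, so the factor is 1.500^4.
0.665 × 1.500⁴ = 0.665 × 5.06250 ≈ 3.367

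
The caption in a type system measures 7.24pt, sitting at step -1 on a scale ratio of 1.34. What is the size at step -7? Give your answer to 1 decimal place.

1.3pt

Moving from step -1 to step -7 is 6 steps down, so divide by r⁶.
7.24 ÷ 1.34⁶ = 7.24 ÷ 5.78934 ≈ 1.251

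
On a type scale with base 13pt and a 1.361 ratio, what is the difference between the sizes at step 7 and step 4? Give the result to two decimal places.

67.84pt

Step 4: 13.0 × 1.361⁴ = 44.6042pt
Step 7: 13.0 × 1.361⁷ = 112.4476pt
Difference: 112.4476 − 44.6042 = 67.8434pt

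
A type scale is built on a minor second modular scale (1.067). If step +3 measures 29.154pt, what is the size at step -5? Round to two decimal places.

29.154 ÷ 1.067⁸ = 29.154 ÷ 1.68002 ≈ 17.353

17.35pt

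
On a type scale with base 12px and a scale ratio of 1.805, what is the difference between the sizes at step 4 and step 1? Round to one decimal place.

105.7px

Step 1: 12.0 × 1.805 = 21.660px
Step 4: 12.0 × 1.805⁴ = 127.377px
Difference: 127.377 − 21.660 = 105.717px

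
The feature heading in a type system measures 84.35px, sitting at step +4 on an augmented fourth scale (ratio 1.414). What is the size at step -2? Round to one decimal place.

10.6px

84.35 ÷ 1.414⁶ = 84.35 ÷ 7.99275 ≈ 10.553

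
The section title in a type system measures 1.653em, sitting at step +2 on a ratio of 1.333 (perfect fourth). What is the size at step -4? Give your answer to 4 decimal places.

0.2946em

1.653 ÷ 1.333⁶ = 1.653 ÷ 5.61023 ≈ 0.2946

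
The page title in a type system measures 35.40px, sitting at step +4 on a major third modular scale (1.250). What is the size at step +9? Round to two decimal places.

108.03px

35.40 × 1.250⁵ = 35.40 × 3.05176 ≈ 108.032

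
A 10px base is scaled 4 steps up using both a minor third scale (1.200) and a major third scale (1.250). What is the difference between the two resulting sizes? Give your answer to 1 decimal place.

Minor third: 10.0 × 1.200⁴ = 20.736px
Major third: 10.0 × 1.250⁴ = 24.414px
Difference: 24.414 − 20.736 = 3.678px

3.7px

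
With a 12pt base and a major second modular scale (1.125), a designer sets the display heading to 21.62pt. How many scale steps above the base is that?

1.125ⁿ = 21.62 / 12 = 1.8017
n = ln(1.8017) / ln(1.125) = 0.5887 / 0.1178 ≈ 5.00

5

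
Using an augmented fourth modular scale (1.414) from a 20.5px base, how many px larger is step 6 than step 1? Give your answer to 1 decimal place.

134.9px

Step 1: 20.5 × 1.414 = 28.987px
Step 6: 20.5 × 1.414⁶ = 163.851px
Difference: 163.851 − 28.987 = 134.864px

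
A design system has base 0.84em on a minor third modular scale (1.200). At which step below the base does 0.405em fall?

4

1.200ⁿ = 0.84 / 0.405 = 2.0741
n = ln(2.0741) / ln(1.200) = 0.7295 / 0.1823 ≈ 4.00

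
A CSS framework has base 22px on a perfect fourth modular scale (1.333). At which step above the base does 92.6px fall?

5

1.333ⁿ = 92.6 / 22 = 4.2091
n = ln(4.2091) / ln(1.333) = 1.4372 / 0.2874 ≈ 5.00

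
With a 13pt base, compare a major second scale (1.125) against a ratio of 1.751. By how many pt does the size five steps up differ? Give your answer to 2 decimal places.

Major second: 13.0 × 1.125⁵ = 23.4264pt
At 1.751: 13.0 × 1.751⁵ = 213.9804pt
Difference: 213.9804 − 23.4264 = 190.5540pt

190.55pt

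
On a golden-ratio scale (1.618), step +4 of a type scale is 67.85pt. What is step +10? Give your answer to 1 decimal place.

67.85 × 1.618⁶ = 67.85 × 17.94201 ≈ 1217.365

1217.4pt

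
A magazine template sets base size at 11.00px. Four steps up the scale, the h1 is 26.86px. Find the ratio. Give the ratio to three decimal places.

The ratio satisfies 11.00 × r⁴ = 26.86, so r = (26.86 / 11.00)^(1/4).
r = 2.4418^(1/4) ≈ 1.2501

1.250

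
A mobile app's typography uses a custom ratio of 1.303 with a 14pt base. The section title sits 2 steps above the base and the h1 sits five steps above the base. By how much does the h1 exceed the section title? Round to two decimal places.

28.81pt

Step 2: 14.0 × 1.303² = 23.7693pt
Step 5: 14.0 × 1.303⁵ = 52.5836pt
Difference: 52.5836 − 23.7693 = 28.8143pt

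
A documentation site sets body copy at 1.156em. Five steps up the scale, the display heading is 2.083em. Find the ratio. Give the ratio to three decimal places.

r⁵ = 2.083 / 1.156, so r = (2.083/1.156)^(1/5).
r = 1.8019^(1/5) ≈ 1.1250

1.125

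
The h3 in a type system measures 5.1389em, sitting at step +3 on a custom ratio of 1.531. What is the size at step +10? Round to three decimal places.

101.320em

5.1389 × 1.531⁷ = 5.1389 × 19.71634 ≈ 101.320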